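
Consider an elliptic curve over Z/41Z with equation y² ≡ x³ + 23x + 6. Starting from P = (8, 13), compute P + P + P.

Repeated addition: build up to 3P.
2P: tangent at (8, 13): λ = (3·8² + 23)/(2·13) ≡ 10/26. 26⁻¹ ≡ 30 (mod 41) since 26·30 = 780 ≡ 1, so λ ≡ 10·30 ≡ 13.
  x = λ² - 8 - 8 = 169 - 16 ≡ 30; y = λ·(8 - 30) - 13 ≡ 29. → (30, 29)
3P: (30, 29) + (8, 13). λ = (13 - 29)/(8 - 30) ≡ 25/19 mod 41. 19⁻¹ ≡ 13 (mod 41) since 19·13 = 247 ≡ 1, so λ ≡ 38.
  x = λ² - 30 - 8 = 1444 - 38 ≡ 12; y = λ·(30 - 12) - 29 ≡ 40. → (12, 40)

(12, 40)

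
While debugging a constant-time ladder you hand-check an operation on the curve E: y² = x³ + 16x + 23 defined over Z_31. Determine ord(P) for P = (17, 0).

2

2P: (17, 0) + (17, 0): same x and y₁ ≡ -y₂, so the sum is ∞.
2P = ∞, so the order is 2.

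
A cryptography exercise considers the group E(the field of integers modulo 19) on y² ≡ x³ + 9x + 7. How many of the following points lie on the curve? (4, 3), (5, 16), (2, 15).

0

(4, 3): 3² ≡ 9, rhs ≡ 12 → off.
(5, 16): 16² ≡ 9, rhs ≡ 6 → off.
(2, 15): 15² ≡ 16, rhs ≡ 14 → off.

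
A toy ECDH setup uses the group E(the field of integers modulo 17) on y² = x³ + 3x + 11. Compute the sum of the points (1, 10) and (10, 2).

(7, 1)

(1, 10) + (10, 2). λ = (2 - 10)/(10 - 1) ≡ 9/9 mod 17. 9⁻¹ ≡ 2 (mod 17) since 9·2 = 18 ≡ 1, so λ ≡ 1.
  x = λ² - 1 - 10 = 1 - 11 ≡ 7; y = λ·(1 - 7) - 10 ≡ 1. → (7, 1)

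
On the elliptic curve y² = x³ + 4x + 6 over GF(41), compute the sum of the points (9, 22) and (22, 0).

(9, 22) + (22, 0). λ = (0 - 22)/(22 - 9) ≡ 19/13 mod 41. 13⁻¹ ≡ 19 (mod 41) since 13·19 = 247 ≡ 1, so λ ≡ 33.
  x = λ² - 9 - 22 = 1089 - 31 ≡ 33; y = λ·(9 - 33) - 22 ≡ 6. → (33, 6)

(33, 6)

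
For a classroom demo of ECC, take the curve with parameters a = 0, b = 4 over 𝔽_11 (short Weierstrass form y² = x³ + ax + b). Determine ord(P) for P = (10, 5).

6

2P: tangent at (10, 5): λ = (3·10² + 0)/(2·5) ≡ 3/10. 10⁻¹ ≡ 10 (mod 11) since 10·10 = 100 ≡ 1, so λ ≡ 3·10 ≡ 8.
  x = λ² - 10 - 10 = 64 - 20 ≡ 0; y = λ·(10 - 0) - 5 ≡ 9. → (0, 9)
3P: (0, 9) + (10, 5). λ = (5 - 9)/(10 - 0) ≡ 7/10 mod 11. 10⁻¹ ≡ 10 (mod 11) since 10·10 = 100 ≡ 1, so λ ≡ 4.
  x = λ² - 0 - 10 = 16 - 10 ≡ 6; y = λ·(0 - 6) - 9 ≡ 0. → (6, 0)
4P: (6, 0) + (10, 5). λ = (5 - 0)/(10 - 6) ≡ 5/4 mod 11. 4⁻¹ ≡ 3 (mod 11) since 4·3 = 12 ≡ 1, so λ ≡ 4.
  x = λ² - 6 - 10 = 16 - 16 ≡ 0; y = λ·(6 - 0) - 0 ≡ 2. → (0, 2)
5P: (0, 2) + (10, 5). λ = (5 - 2)/(10 - 0) ≡ 3/10 mod 11. 10⁻¹ ≡ 10 (mod 11), so λ ≡ 8.
  x = λ² - 0 - 10 = 64 - 10 ≡ 10; y = λ·(0 - 10) - 2 ≡ 6. → (10, 6)
6P: (10, 6) + (10, 5): same x and y₁ ≡ -y₂, so the sum is the point at infinity.
6P = the point at infinity, so the order is 6.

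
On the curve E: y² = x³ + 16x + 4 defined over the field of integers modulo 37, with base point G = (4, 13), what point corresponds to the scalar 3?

(35, 36)

Repeated addition: build up to 3G.
2G: tangent at (4, 13): λ = (3·4² + 16)/(2·13) ≡ 27/26. 26⁻¹ ≡ 10 (mod 37), so λ ≡ 27·10 ≡ 11.
  x = λ² - 4 - 4 = 121 - 8 ≡ 2; y = λ·(4 - 2) - 13 ≡ 9. → (2, 9)
3G: (2, 9) + (4, 13). λ = (13 - 9)/(4 - 2) ≡ 4/2 mod 37. 2⁻¹ ≡ 19 (mod 37), so λ ≡ 2.
  x = λ² - 2 - 4 = 4 - 6 ≡ 35; y = λ·(2 - 35) - 9 ≡ 36. → (35, 36)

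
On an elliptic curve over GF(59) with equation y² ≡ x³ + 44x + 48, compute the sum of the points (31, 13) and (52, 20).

(22, 49)

(31, 13) + (52, 20). λ = (20 - 13)/(52 - 31) ≡ 7/21 mod 59. 21⁻¹ ≡ 45 (mod 59) since 21·45 = 945 ≡ 1, so λ ≡ 20.
  x = λ² - 31 - 52 = 400 - 83 ≡ 22; y = λ·(31 - 22) - 13 ≡ 49. → (22, 49)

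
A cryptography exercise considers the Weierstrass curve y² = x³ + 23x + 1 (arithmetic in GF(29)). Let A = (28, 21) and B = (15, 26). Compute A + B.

(10, 10)

(28, 21) + (15, 26). λ = (26 - 21)/(15 - 28) ≡ 5/16 mod 29. 16⁻¹ ≡ 20 (mod 29) since 16·20 = 320 ≡ 1, so λ ≡ 13.
  x = λ² - 28 - 15 = 169 - 43 ≡ 10; y = λ·(28 - 10) - 21 ≡ 10. → (10, 10)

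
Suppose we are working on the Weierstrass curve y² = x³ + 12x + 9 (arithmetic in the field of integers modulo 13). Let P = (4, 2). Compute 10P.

Double-and-add on 10 = (1010)₂. Start with P = (4, 2) for the leading 1-bit.
double: tangent at (4, 2): λ = (3·4² + 12)/(2·2) ≡ 8/4. 4⁻¹ ≡ 10 (mod 13) since 4·10 = 40 ≡ 1, so λ ≡ 8·10 ≡ 2.
  x = λ² - 4 - 4 = 4 - 8 ≡ 9; y = λ·(4 - 9) - 2 ≡ 1. → (9, 1)
double: tangent at (9, 1): λ = (3·9² + 12)/(2·1) ≡ 8/2. 2⁻¹ ≡ 7 (mod 13), so λ ≡ 8·7 ≡ 4.
  x = λ² - 9 - 9 = 16 - 18 ≡ 11; y = λ·(9 - 11) - 1 ≡ 4. → (11, 4)
add P: (11, 4) + (4, 2). λ = (2 - 4)/(4 - 11) ≡ 11/6 mod 13. 6⁻¹ ≡ 11 (mod 13), so λ ≡ 4.
  x = λ² - 11 - 4 = 16 - 15 ≡ 1; y = λ·(11 - 1) - 4 ≡ 10. → (1, 10)
double: tangent at (1, 10): λ = (3·1² + 12)/(2·10) ≡ 2/7. 7⁻¹ ≡ 2 (mod 13), so λ ≡ 2·2 ≡ 4.
  x = λ² - 1 - 1 = 16 - 2 ≡ 1; y = λ·(1 - 1) - 10 ≡ 3. → (1, 3)

(1, 3)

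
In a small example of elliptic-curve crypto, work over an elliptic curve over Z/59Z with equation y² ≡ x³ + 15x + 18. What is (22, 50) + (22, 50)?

(5, 10)

tangent at (22, 50): λ = (3·22² + 15)/(2·50) ≡ 51/41. 41⁻¹ ≡ 36 (mod 59) since 41·36 = 1476 ≡ 1, so λ ≡ 51·36 ≡ 7.
  x = λ² - 22 - 22 = 49 - 44 ≡ 5; y = λ·(22 - 5) - 50 ≡ 10. → (5, 10)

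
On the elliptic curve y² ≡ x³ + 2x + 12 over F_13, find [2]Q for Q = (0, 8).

(12, 10)

tangent at (0, 8): λ = (3·0² + 2)/(2·8) ≡ 2/3. 3⁻¹ ≡ 9 (mod 13) since 3·9 = 27 ≡ 1, so λ ≡ 2·9 ≡ 5.
  x = λ² - 0 - 0 = 25 - 0 ≡ 12; y = λ·(0 - 12) - 8 ≡ 10. → (12, 10)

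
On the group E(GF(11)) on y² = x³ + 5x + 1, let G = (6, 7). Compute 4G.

(9, 7)

Double-and-add on 4 = (100)₂. Start with G = (6, 7) for the leading 1-bit.
double: tangent at (6, 7): λ = (3·6² + 5)/(2·7) ≡ 3/3. 3⁻¹ ≡ 4 (mod 11) since 3·4 = 12 ≡ 1, so λ ≡ 3·4 ≡ 1.
  x = λ² - 6 - 6 = 1 - 12 ≡ 0; y = λ·(6 - 0) - 7 ≡ 10. → (0, 10)
double: tangent at (0, 10): λ = (3·0² + 5)/(2·10) ≡ 5/9. 9⁻¹ ≡ 5 (mod 11), so λ ≡ 5·5 ≡ 3.
  x = λ² - 0 - 0 = 9 - 0 ≡ 9; y = λ·(0 - 9) - 10 ≡ 7. → (9, 7)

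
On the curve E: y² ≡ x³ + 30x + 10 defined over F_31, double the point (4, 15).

tangent at (4, 15): λ = (3·4² + 30)/(2·15) ≡ 16/30. 30⁻¹ ≡ 30 (mod 31) since 30·30 = 900 ≡ 1, so λ ≡ 16·30 ≡ 15.
  x = λ² - 4 - 4 = 225 - 8 ≡ 0; y = λ·(4 - 0) - 15 ≡ 14. → (0, 14)

(0, 14)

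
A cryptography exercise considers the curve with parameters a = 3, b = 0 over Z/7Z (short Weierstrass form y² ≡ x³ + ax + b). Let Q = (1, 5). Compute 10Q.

(2, 0)

Double-and-add on 10 = (1010)₂. Start with Q = (1, 5) for the leading 1-bit.
double: tangent at (1, 5): λ = (3·1² + 3)/(2·5) ≡ 6/3. 3⁻¹ ≡ 5 (mod 7) since 3·5 = 15 ≡ 1, so λ ≡ 6·5 ≡ 2.
  x = λ² - 1 - 1 = 4 - 2 ≡ 2; y = λ·(1 - 2) - 5 ≡ 0. → (2, 0)
double: (2, 0) + (2, 0): same x and y₁ ≡ -y₂, so the sum is the point at infinity.
add Q: the point at infinity + (1, 5) = (1, 5) (identity).
double: tangent at (1, 5): λ = (3·1² + 3)/(2·5) ≡ 6/3. 3⁻¹ ≡ 5 (mod 7) since 3·5 = 15 ≡ 1, so λ ≡ 6·5 ≡ 2.
  x = λ² - 1 - 1 = 4 - 2 ≡ 2; y = λ·(1 - 2) - 5 ≡ 0. → (2, 0)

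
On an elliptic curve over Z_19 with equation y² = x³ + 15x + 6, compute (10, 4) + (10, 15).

O

The two points share x = 10 and their y-coordinates satisfy 4 + 15 ≡ 0 (mod 19), so they are inverses. Their sum is 𝒪.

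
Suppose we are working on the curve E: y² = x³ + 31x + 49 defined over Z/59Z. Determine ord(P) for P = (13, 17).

2P: tangent at (13, 17): λ = (3·13² + 31)/(2·17) ≡ 7/34. 34⁻¹ ≡ 33 (mod 59), so λ ≡ 7·33 ≡ 54.
  x = λ² - 13 - 13 = 2916 - 26 ≡ 58; y = λ·(13 - 58) - 17 ≡ 31. → (58, 31)
3P: (58, 31) + (13, 17). λ = (17 - 31)/(13 - 58) ≡ 45/14 mod 59. 14⁻¹ ≡ 38 (mod 59), so λ ≡ 58.
  x = λ² - 58 - 13 = 3364 - 71 ≡ 48; y = λ·(58 - 48) - 31 ≡ 18. → (48, 18)
4P: (48, 18) + (13, 17). λ = (17 - 18)/(13 - 48) ≡ 58/24 mod 59. 24⁻¹ ≡ 32 (mod 59) since 24·32 = 768 ≡ 1, so λ ≡ 27.
  x = λ² - 48 - 13 = 729 - 61 ≡ 19; y = λ·(48 - 19) - 18 ≡ 57. → (19, 57)
5P: (19, 57) + (13, 17). λ = (17 - 57)/(13 - 19) ≡ 19/53 mod 59. 53⁻¹ ≡ 49 (mod 59) since 53·49 = 2597 ≡ 1, so λ ≡ 46.
  x = λ² - 19 - 13 = 2116 - 32 ≡ 19; y = λ·(19 - 19) - 57 ≡ 2. → (19, 2)
6P: (19, 2) + (13, 17). λ = (17 - 2)/(13 - 19) ≡ 15/53 mod 59. 53⁻¹ ≡ 49 (mod 59), so λ ≡ 27.
  x = λ² - 19 - 13 = 729 - 32 ≡ 48; y = λ·(19 - 48) - 2 ≡ 41. → (48, 41)
7P: (48, 41) + (13, 17). λ = (17 - 41)/(13 - 48) ≡ 35/24 mod 59. 24⁻¹ ≡ 32 (mod 59), so λ ≡ 58.
  x = λ² - 48 - 13 = 3364 - 61 ≡ 58; y = λ·(48 - 58) - 41 ≡ 28. → (58, 28)
8P: (58, 28) + (13, 17). λ = (17 - 28)/(13 - 58) ≡ 48/14 mod 59. 14⁻¹ ≡ 38 (mod 59) since 14·38 = 532 ≡ 1, so λ ≡ 54.
  x = λ² - 58 - 13 = 2916 - 71 ≡ 13; y = λ·(58 - 13) - 28 ≡ 42. → (13, 42)
9P: (13, 42) + (13, 17): same x and y₁ ≡ -y₂, so the sum is 𝒪.
9P = 𝒪, so the order is 9.

9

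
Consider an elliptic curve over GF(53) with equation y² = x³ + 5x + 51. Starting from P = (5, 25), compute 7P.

Double-and-add on 7 = (111)₂. Start with P = (5, 25) for the leading 1-bit.
double: tangent at (5, 25): λ = (3·5² + 5)/(2·25) ≡ 27/50. 50⁻¹ ≡ 35 (mod 53) since 50·35 = 1750 ≡ 1, so λ ≡ 27·35 ≡ 44.
  x = λ² - 5 - 5 = 1936 - 10 ≡ 18; y = λ·(5 - 18) - 25 ≡ 39. → (18, 39)
add P: (18, 39) + (5, 25). λ = (25 - 39)/(5 - 18) ≡ 39/40 mod 53. 40⁻¹ ≡ 4 (mod 53), so λ ≡ 50.
  x = λ² - 18 - 5 = 2500 - 23 ≡ 39; y = λ·(18 - 39) - 39 ≡ 24. → (39, 24)
double: tangent at (39, 24): λ = (3·39² + 5)/(2·24) ≡ 10/48. 48⁻¹ ≡ 21 (mod 53), so λ ≡ 10·21 ≡ 51.
  x = λ² - 39 - 39 = 2601 - 78 ≡ 32; y = λ·(39 - 32) - 24 ≡ 15. → (32, 15)
add P: (32, 15) + (5, 25). λ = (25 - 15)/(5 - 32) ≡ 10/26 mod 53. 26⁻¹ ≡ 51 (mod 53) since 26·51 = 1326 ≡ 1, so λ ≡ 33.
  x = λ² - 32 - 5 = 1089 - 37 ≡ 45; y = λ·(32 - 45) - 15 ≡ 33. → (45, 33)

(45, 33)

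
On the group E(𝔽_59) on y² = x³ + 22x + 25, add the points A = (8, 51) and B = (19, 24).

(39, 9)

(8, 51) + (19, 24). λ = (24 - 51)/(19 - 8) ≡ 32/11 mod 59. 11⁻¹ ≡ 43 (mod 59), so λ ≡ 19.
  x = λ² - 8 - 19 = 361 - 27 ≡ 39; y = λ·(8 - 39) - 51 ≡ 9. → (39, 9)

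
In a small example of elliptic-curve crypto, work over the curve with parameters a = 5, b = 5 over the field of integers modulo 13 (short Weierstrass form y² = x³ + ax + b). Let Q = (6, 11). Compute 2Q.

(2, 6)

tangent at (6, 11): λ = (3·6² + 5)/(2·11) ≡ 9/9. 9⁻¹ ≡ 3 (mod 13) since 9·3 = 27 ≡ 1, so λ ≡ 9·3 ≡ 1.
  x = λ² - 6 - 6 = 1 - 12 ≡ 2; y = λ·(6 - 2) - 11 ≡ 6. → (2, 6)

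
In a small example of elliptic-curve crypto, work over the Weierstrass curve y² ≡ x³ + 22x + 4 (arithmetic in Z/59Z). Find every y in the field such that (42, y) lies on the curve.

26, 33

x³ + 22x + 4 = 75016 ≡ 27 (mod 59).
Square roots of 27 mod 59: 26 and 33 (since 26² = 676 ≡ 27).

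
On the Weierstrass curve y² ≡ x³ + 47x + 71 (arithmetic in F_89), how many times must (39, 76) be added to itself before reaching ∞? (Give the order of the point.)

11

2P: tangent at (39, 76): λ = (3·39² + 47)/(2·76) ≡ 71/63. 63⁻¹ ≡ 65 (mod 89) since 63·65 = 4095 ≡ 1, so λ ≡ 71·65 ≡ 76.
  x = λ² - 39 - 39 = 5776 - 78 ≡ 2; y = λ·(39 - 2) - 76 ≡ 66. → (2, 66)
3P: (2, 66) + (39, 76). λ = (76 - 66)/(39 - 2) ≡ 10/37 mod 89. 37⁻¹ ≡ 77 (mod 89), so λ ≡ 58.
  x = λ² - 2 - 39 = 3364 - 41 ≡ 30; y = λ·(2 - 30) - 66 ≡ 1. → (30, 1)
4P: (30, 1) + (39, 76). λ = (76 - 1)/(39 - 30) ≡ 75/9 mod 89. 9⁻¹ ≡ 10 (mod 89), so λ ≡ 38.
  x = λ² - 30 - 39 = 1444 - 69 ≡ 40; y = λ·(30 - 40) - 1 ≡ 64. → (40, 64)
5P: (40, 64) + (39, 76). λ = (76 - 64)/(39 - 40) ≡ 12/88 mod 89. 88⁻¹ ≡ 88 (mod 89), so λ ≡ 77.
  x = λ² - 40 - 39 = 5929 - 79 ≡ 65; y = λ·(40 - 65) - 64 ≡ 58. → (65, 58)
6P: (65, 58) + (39, 76). λ = (76 - 58)/(39 - 65) ≡ 18/63 mod 89. 63⁻¹ ≡ 65 (mod 89), so λ ≡ 13.
  x = λ² - 65 - 39 = 169 - 104 ≡ 65; y = λ·(65 - 65) - 58 ≡ 31. → (65, 31)
7P: (65, 31) + (39, 76). λ = (76 - 31)/(39 - 65) ≡ 45/63 mod 89. 63⁻¹ ≡ 65 (mod 89), so λ ≡ 77.
  x = λ² - 65 - 39 = 5929 - 104 ≡ 40; y = λ·(65 - 40) - 31 ≡ 25. → (40, 25)
8P: (40, 25) + (39, 76). λ = (76 - 25)/(39 - 40) ≡ 51/88 mod 89. 88⁻¹ ≡ 88 (mod 89), so λ ≡ 38.
  x = λ² - 40 - 39 = 1444 - 79 ≡ 30; y = λ·(40 - 30) - 25 ≡ 88. → (30, 88)
9P: (30, 88) + (39, 76). λ = (76 - 88)/(39 - 30) ≡ 77/9 mod 89. 9⁻¹ ≡ 10 (mod 89), so λ ≡ 58.
  x = λ² - 30 - 39 = 3364 - 69 ≡ 2; y = λ·(30 - 2) - 88 ≡ 23. → (2, 23)
10P: (2, 23) + (39, 76). λ = (76 - 23)/(39 - 2) ≡ 53/37 mod 89. 37⁻¹ ≡ 77 (mod 89), so λ ≡ 76.
  x = λ² - 2 - 39 = 5776 - 41 ≡ 39; y = λ·(2 - 39) - 23 ≡ 13. → (39, 13)
11P: (39, 13) + (39, 76): same x and y₁ ≡ -y₂, so the sum is ∞.
11P = ∞, so the order is 11.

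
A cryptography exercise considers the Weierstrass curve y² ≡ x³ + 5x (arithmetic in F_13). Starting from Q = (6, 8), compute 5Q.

(0, 0)

Double-and-add on 5 = (101)₂. Start with Q = (6, 8) for the leading 1-bit.
double: tangent at (6, 8): λ = (3·6² + 5)/(2·8) ≡ 9/3. 3⁻¹ ≡ 9 (mod 13), so λ ≡ 9·9 ≡ 3.
  x = λ² - 6 - 6 = 9 - 12 ≡ 10; y = λ·(6 - 10) - 8 ≡ 6. → (10, 6)
double: tangent at (10, 6): λ = (3·10² + 5)/(2·6) ≡ 6/12. 12⁻¹ ≡ 12 (mod 13) since 12·12 = 144 ≡ 1, so λ ≡ 6·12 ≡ 7.
  x = λ² - 10 - 10 = 49 - 20 ≡ 3; y = λ·(10 - 3) - 6 ≡ 4. → (3, 4)
add Q: (3, 4) + (6, 8). λ = (8 - 4)/(6 - 3) ≡ 4/3 mod 13. 3⁻¹ ≡ 9 (mod 13), so λ ≡ 10.
  x = λ² - 3 - 6 = 100 - 9 ≡ 0; y = λ·(3 - 0) - 4 ≡ 0. → (0, 0)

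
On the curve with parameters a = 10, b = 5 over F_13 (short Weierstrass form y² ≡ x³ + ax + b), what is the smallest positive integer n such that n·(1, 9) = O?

2P: tangent at (1, 9): λ = (3·1² + 10)/(2·9) ≡ 0/5. 5⁻¹ ≡ 8 (mod 13), so λ ≡ 0·8 ≡ 0.
  x = λ² - 1 - 1 = 0 - 2 ≡ 11; y = λ·(1 - 11) - 9 ≡ 4. → (11, 4)
3P: (11, 4) + (1, 9). λ = (9 - 4)/(1 - 11) ≡ 5/3 mod 13. 3⁻¹ ≡ 9 (mod 13) since 3·9 = 27 ≡ 1, so λ ≡ 6.
  x = λ² - 11 - 1 = 36 - 12 ≡ 11; y = λ·(11 - 11) - 4 ≡ 9. → (11, 9)
4P: (11, 9) + (1, 9). λ = (9 - 9)/(1 - 11) ≡ 0/3 mod 13. 3⁻¹ ≡ 9 (mod 13) since 3·9 = 27 ≡ 1, so λ ≡ 0.
  x = λ² - 11 - 1 = 0 - 12 ≡ 1; y = λ·(11 - 1) - 9 ≡ 4. → (1, 4)
5P: (1, 4) + (1, 9): same x and y₁ ≡ -y₂, so the sum is O.
5P = O, so the order is 5.

5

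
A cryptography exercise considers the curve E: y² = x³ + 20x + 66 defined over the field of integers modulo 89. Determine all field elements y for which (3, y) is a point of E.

8, 81

x³ + 20x + 66 = 153 ≡ 64 (mod 89).
Square roots of 64 mod 89: 8 and 81 (since 8² = 64 ≡ 64).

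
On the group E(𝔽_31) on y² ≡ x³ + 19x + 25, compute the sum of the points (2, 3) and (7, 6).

(5, 20)

(2, 3) + (7, 6). λ = (6 - 3)/(7 - 2) ≡ 3/5 mod 31. 5⁻¹ ≡ 25 (mod 31), so λ ≡ 13.
  x = λ² - 2 - 7 = 169 - 9 ≡ 5; y = λ·(2 - 5) - 3 ≡ 20. → (5, 20)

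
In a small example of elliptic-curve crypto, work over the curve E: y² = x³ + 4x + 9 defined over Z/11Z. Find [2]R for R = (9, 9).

(9, 2)

tangent at (9, 9): λ = (3·9² + 4)/(2·9) ≡ 5/7. 7⁻¹ ≡ 8 (mod 11), so λ ≡ 5·8 ≡ 7.
  x = λ² - 9 - 9 = 49 - 18 ≡ 9; y = λ·(9 - 9) - 9 ≡ 2. → (9, 2)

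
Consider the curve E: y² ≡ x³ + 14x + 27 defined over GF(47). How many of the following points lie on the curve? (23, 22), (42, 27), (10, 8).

(23, 22): 22² ≡ 14, rhs ≡ 14 → on.
(42, 27): 27² ≡ 24, rhs ≡ 20 → off.
(10, 8): 8² ≡ 17, rhs ≡ 39 → off.

1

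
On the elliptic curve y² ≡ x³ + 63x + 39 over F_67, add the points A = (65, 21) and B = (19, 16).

(18, 38)

(65, 21) + (19, 16). λ = (16 - 21)/(19 - 65) ≡ 62/21 mod 67. 21⁻¹ ≡ 16 (mod 67) since 21·16 = 336 ≡ 1, so λ ≡ 54.
  x = λ² - 65 - 19 = 2916 - 84 ≡ 18; y = λ·(65 - 18) - 21 ≡ 38. → (18, 38)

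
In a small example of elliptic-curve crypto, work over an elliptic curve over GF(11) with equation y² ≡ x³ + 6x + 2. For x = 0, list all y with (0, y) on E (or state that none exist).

none

x³ + 6x + 2 = 2 ≡ 2 (mod 11).
2 is a non-residue mod 11; no y exists.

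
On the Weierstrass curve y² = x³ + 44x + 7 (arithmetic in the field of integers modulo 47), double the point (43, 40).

tangent at (43, 40): λ = (3·43² + 44)/(2·40) ≡ 45/33. 33⁻¹ ≡ 10 (mod 47), so λ ≡ 45·10 ≡ 27.
  x = λ² - 43 - 43 = 729 - 86 ≡ 32; y = λ·(43 - 32) - 40 ≡ 22. → (32, 22)

(32, 22)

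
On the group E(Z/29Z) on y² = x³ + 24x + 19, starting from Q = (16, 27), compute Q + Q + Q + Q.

Double-and-add on 4 = (100)₂. Start with Q = (16, 27) for the leading 1-bit.
double: tangent at (16, 27): λ = (3·16² + 24)/(2·27) ≡ 9/25. 25⁻¹ ≡ 7 (mod 29), so λ ≡ 9·7 ≡ 5.
  x = λ² - 16 - 16 = 25 - 32 ≡ 22; y = λ·(16 - 22) - 27 ≡ 1. → (22, 1)
double: tangent at (22, 1): λ = (3·22² + 24)/(2·1) ≡ 26/2. 2⁻¹ ≡ 15 (mod 29), so λ ≡ 26·15 ≡ 13.
  x = λ² - 22 - 22 = 169 - 44 ≡ 9; y = λ·(22 - 9) - 1 ≡ 23. → (9, 23)

(9, 23)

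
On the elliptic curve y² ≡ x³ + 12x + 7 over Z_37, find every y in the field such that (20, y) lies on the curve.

12, 25

x³ + 12x + 7 = 8247 ≡ 33 (mod 37).
Square roots of 33 mod 37: 12 and 25 (since 12² = 144 ≡ 33).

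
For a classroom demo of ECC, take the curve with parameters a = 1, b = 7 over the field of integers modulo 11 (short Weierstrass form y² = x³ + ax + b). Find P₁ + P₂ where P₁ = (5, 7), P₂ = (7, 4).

(5, 7) + (7, 4). λ = (4 - 7)/(7 - 5) ≡ 8/2 mod 11. 2⁻¹ ≡ 6 (mod 11) since 2·6 = 12 ≡ 1, so λ ≡ 4.
  x = λ² - 5 - 7 = 16 - 12 ≡ 4; y = λ·(5 - 4) - 7 ≡ 8. → (4, 8)

(4, 8)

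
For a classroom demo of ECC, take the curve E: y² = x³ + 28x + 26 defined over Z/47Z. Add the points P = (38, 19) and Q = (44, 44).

(38, 19) + (44, 44). λ = (44 - 19)/(44 - 38) ≡ 25/6 mod 47. 6⁻¹ ≡ 8 (mod 47), so λ ≡ 12.
  x = λ² - 38 - 44 = 144 - 82 ≡ 15; y = λ·(38 - 15) - 19 ≡ 22. → (15, 22)

(15, 22)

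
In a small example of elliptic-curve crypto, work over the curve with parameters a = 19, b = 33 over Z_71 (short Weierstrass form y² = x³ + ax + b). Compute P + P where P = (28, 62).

(63, 24)

tangent at (28, 62): λ = (3·28² + 19)/(2·62) ≡ 28/53. 53⁻¹ ≡ 67 (mod 71), so λ ≡ 28·67 ≡ 30.
  x = λ² - 28 - 28 = 900 - 56 ≡ 63; y = λ·(28 - 63) - 62 ≡ 24. → (63, 24)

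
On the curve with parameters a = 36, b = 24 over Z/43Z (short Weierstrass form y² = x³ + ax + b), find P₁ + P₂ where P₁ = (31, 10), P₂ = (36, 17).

(33, 13)

(31, 10) + (36, 17). λ = (17 - 10)/(36 - 31) ≡ 7/5 mod 43. 5⁻¹ ≡ 26 (mod 43), so λ ≡ 10.
  x = λ² - 31 - 36 = 100 - 67 ≡ 33; y = λ·(31 - 33) - 10 ≡ 13. → (33, 13)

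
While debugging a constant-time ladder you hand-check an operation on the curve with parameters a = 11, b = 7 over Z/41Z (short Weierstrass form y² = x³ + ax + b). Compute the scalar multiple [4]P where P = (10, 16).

Double-and-add on 4 = (100)₂. Start with P = (10, 16) for the leading 1-bit.
double: tangent at (10, 16): λ = (3·10² + 11)/(2·16) ≡ 24/32. 32⁻¹ ≡ 9 (mod 41), so λ ≡ 24·9 ≡ 11.
  x = λ² - 10 - 10 = 121 - 20 ≡ 19; y = λ·(10 - 19) - 16 ≡ 8. → (19, 8)
double: tangent at (19, 8): λ = (3·19² + 11)/(2·8) ≡ 28/16. 16⁻¹ ≡ 18 (mod 41) since 16·18 = 288 ≡ 1, so λ ≡ 28·18 ≡ 12.
  x = λ² - 19 - 19 = 144 - 38 ≡ 24; y = λ·(19 - 24) - 8 ≡ 14. → (24, 14)

(24, 14)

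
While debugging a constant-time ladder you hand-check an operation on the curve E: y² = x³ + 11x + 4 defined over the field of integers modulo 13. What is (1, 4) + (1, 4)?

(10, 3)

tangent at (1, 4): λ = (3·1² + 11)/(2·4) ≡ 1/8. 8⁻¹ ≡ 5 (mod 13) since 8·5 = 40 ≡ 1, so λ ≡ 1·5 ≡ 5.
  x = λ² - 1 - 1 = 25 - 2 ≡ 10; y = λ·(1 - 10) - 4 ≡ 3. → (10, 3)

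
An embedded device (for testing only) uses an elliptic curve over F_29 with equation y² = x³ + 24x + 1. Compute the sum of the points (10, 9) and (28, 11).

(10, 9) + (28, 11). λ = (11 - 9)/(28 - 10) ≡ 2/18 mod 29. 18⁻¹ ≡ 21 (mod 29), so λ ≡ 13.
  x = λ² - 10 - 28 = 169 - 38 ≡ 15; y = λ·(10 - 15) - 9 ≡ 13. → (15, 13)

(15, 13)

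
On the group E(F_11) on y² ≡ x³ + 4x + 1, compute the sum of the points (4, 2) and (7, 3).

(4, 2) + (7, 3). λ = (3 - 2)/(7 - 4) ≡ 1/3 mod 11. 3⁻¹ ≡ 4 (mod 11), so λ ≡ 4.
  x = λ² - 4 - 7 = 16 - 11 ≡ 5; y = λ·(4 - 5) - 2 ≡ 5. → (5, 5)

(5, 5)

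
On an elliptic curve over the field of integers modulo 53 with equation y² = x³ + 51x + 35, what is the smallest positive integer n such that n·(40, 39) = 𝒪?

2P: tangent at (40, 39): λ = (3·40² + 51)/(2·39) ≡ 28/25. 25⁻¹ ≡ 17 (mod 53) since 25·17 = 425 ≡ 1, so λ ≡ 28·17 ≡ 52.
  x = λ² - 40 - 40 = 2704 - 80 ≡ 27; y = λ·(40 - 27) - 39 ≡ 1. → (27, 1)
3P: (27, 1) + (40, 39). λ = (39 - 1)/(40 - 27) ≡ 38/13 mod 53. 13⁻¹ ≡ 49 (mod 53), so λ ≡ 7.
  x = λ² - 27 - 40 = 49 - 67 ≡ 35; y = λ·(27 - 35) - 1 ≡ 49. → (35, 49)
4P: (35, 49) + (40, 39). λ = (39 - 49)/(40 - 35) ≡ 43/5 mod 53. 5⁻¹ ≡ 32 (mod 53) since 5·32 = 160 ≡ 1, so λ ≡ 51.
  x = λ² - 35 - 40 = 2601 - 75 ≡ 35; y = λ·(35 - 35) - 49 ≡ 4. → (35, 4)
5P: (35, 4) + (40, 39). λ = (39 - 4)/(40 - 35) ≡ 35/5 mod 53. 5⁻¹ ≡ 32 (mod 53) since 5·32 = 160 ≡ 1, so λ ≡ 7.
  x = λ² - 35 - 40 = 49 - 75 ≡ 27; y = λ·(35 - 27) - 4 ≡ 52. → (27, 52)
6P: (27, 52) + (40, 39). λ = (39 - 52)/(40 - 27) ≡ 40/13 mod 53. 13⁻¹ ≡ 49 (mod 53) since 13·49 = 637 ≡ 1, so λ ≡ 52.
  x = λ² - 27 - 40 = 2704 - 67 ≡ 40; y = λ·(27 - 40) - 52 ≡ 14. → (40, 14)
7P: (40, 14) + (40, 39): same x and y₁ ≡ -y₂, so the sum is 𝒪.
7P = 𝒪, so the order is 7.

7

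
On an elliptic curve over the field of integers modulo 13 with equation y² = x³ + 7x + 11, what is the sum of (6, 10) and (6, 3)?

The two points share x = 6 and their y-coordinates satisfy 10 + 3 ≡ 0 (mod 13), so they are inverses. Their sum is O.

O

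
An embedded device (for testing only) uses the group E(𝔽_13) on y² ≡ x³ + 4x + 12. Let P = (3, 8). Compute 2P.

(4, 12)

tangent at (3, 8): λ = (3·3² + 4)/(2·8) ≡ 5/3. 3⁻¹ ≡ 9 (mod 13), so λ ≡ 5·9 ≡ 6.
  x = λ² - 3 - 3 = 36 - 6 ≡ 4; y = λ·(3 - 4) - 8 ≡ 12. → (4, 12)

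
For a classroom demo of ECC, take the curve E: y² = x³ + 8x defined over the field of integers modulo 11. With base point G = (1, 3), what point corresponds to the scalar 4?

(9, 3)

Repeated addition: build up to 4G.
2G: tangent at (1, 3): λ = (3·1² + 8)/(2·3) ≡ 0/6. 6⁻¹ ≡ 2 (mod 11), so λ ≡ 0·2 ≡ 0.
  x = λ² - 1 - 1 = 0 - 2 ≡ 9; y = λ·(1 - 9) - 3 ≡ 8. → (9, 8)
3G: (9, 8) + (1, 3). λ = (3 - 8)/(1 - 9) ≡ 6/3 mod 11. 3⁻¹ ≡ 4 (mod 11), so λ ≡ 2.
  x = λ² - 9 - 1 = 4 - 10 ≡ 5; y = λ·(9 - 5) - 8 ≡ 0. → (5, 0)
4G: (5, 0) + (1, 3). λ = (3 - 0)/(1 - 5) ≡ 3/7 mod 11. 7⁻¹ ≡ 8 (mod 11), so λ ≡ 2.
  x = λ² - 5 - 1 = 4 - 6 ≡ 9; y = λ·(5 - 9) - 0 ≡ 3. → (9, 3)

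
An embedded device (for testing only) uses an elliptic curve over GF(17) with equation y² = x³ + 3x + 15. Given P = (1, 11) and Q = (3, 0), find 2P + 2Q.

(11, 11)

First 2P:
Repeated addition: build up to 2P.
2P: tangent at (1, 11): λ = (3·1² + 3)/(2·11) ≡ 6/5. 5⁻¹ ≡ 7 (mod 17), so λ ≡ 6·7 ≡ 8.
  x = λ² - 1 - 1 = 64 - 2 ≡ 11; y = λ·(1 - 11) - 11 ≡ 11. → (11, 11)
2P = (11, 11).
Next 2Q:
Repeated addition: build up to 2Q.
2Q: (3, 0) + (3, 0): same x and y₁ ≡ -y₂, so the sum is the point at infinity.
2Q = the point at infinity.
Finally 2P + 2Q:
(11, 11) + the point at infinity = (11, 11) (identity).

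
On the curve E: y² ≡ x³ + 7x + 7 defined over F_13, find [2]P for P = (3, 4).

(8, 4)

tangent at (3, 4): λ = (3·3² + 7)/(2·4) ≡ 8/8. 8⁻¹ ≡ 5 (mod 13), so λ ≡ 8·5 ≡ 1.
  x = λ² - 3 - 3 = 1 - 6 ≡ 8; y = λ·(3 - 8) - 4 ≡ 4. → (8, 4)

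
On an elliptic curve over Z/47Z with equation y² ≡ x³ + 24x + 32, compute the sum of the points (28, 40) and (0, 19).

(46, 17)

(28, 40) + (0, 19). λ = (19 - 40)/(0 - 28) ≡ 26/19 mod 47. 19⁻¹ ≡ 5 (mod 47) since 19·5 = 95 ≡ 1, so λ ≡ 36.
  x = λ² - 28 - 0 = 1296 - 28 ≡ 46; y = λ·(28 - 46) - 40 ≡ 17. → (46, 17)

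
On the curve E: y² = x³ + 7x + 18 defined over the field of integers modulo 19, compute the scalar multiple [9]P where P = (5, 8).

Repeated addition: build up to 9P.
2P: tangent at (5, 8): λ = (3·5² + 7)/(2·8) ≡ 6/16. 16⁻¹ ≡ 6 (mod 19), so λ ≡ 6·6 ≡ 17.
  x = λ² - 5 - 5 = 289 - 10 ≡ 13; y = λ·(5 - 13) - 8 ≡ 8. → (13, 8)
3P: (13, 8) + (5, 8). λ = (8 - 8)/(5 - 13) ≡ 0/11 mod 19. 11⁻¹ ≡ 7 (mod 19), so λ ≡ 0.
  x = λ² - 13 - 5 = 0 - 18 ≡ 1; y = λ·(13 - 1) - 8 ≡ 11. → (1, 11)
4P: (1, 11) + (5, 8). λ = (8 - 11)/(5 - 1) ≡ 16/4 mod 19. 4⁻¹ ≡ 5 (mod 19), so λ ≡ 4.
  x = λ² - 1 - 5 = 16 - 6 ≡ 10; y = λ·(1 - 10) - 11 ≡ 10. → (10, 10)
5P: (10, 10) + (5, 8). λ = (8 - 10)/(5 - 10) ≡ 17/14 mod 19. 14⁻¹ ≡ 15 (mod 19), so λ ≡ 8.
  x = λ² - 10 - 5 = 64 - 15 ≡ 11; y = λ·(10 - 11) - 10 ≡ 1. → (11, 1)
6P: (11, 1) + (5, 8). λ = (8 - 1)/(5 - 11) ≡ 7/13 mod 19. 13⁻¹ ≡ 3 (mod 19) since 13·3 = 39 ≡ 1, so λ ≡ 2.
  x = λ² - 11 - 5 = 4 - 16 ≡ 7; y = λ·(11 - 7) - 1 ≡ 7. → (7, 7)
7P: (7, 7) + (5, 8). λ = (8 - 7)/(5 - 7) ≡ 1/17 mod 19. 17⁻¹ ≡ 9 (mod 19), so λ ≡ 9.
  x = λ² - 7 - 5 = 81 - 12 ≡ 12; y = λ·(7 - 12) - 7 ≡ 5. → (12, 5)
8P: (12, 5) + (5, 8). λ = (8 - 5)/(5 - 12) ≡ 3/12 mod 19. 12⁻¹ ≡ 8 (mod 19) since 12·8 = 96 ≡ 1, so λ ≡ 5.
  x = λ² - 12 - 5 = 25 - 17 ≡ 8; y = λ·(12 - 8) - 5 ≡ 15. → (8, 15)
9P: (8, 15) + (5, 8). λ = (8 - 15)/(5 - 8) ≡ 12/16 mod 19. 16⁻¹ ≡ 6 (mod 19), so λ ≡ 15.
  x = λ² - 8 - 5 = 225 - 13 ≡ 3; y = λ·(8 - 3) - 15 ≡ 3. → (3, 3)

(3, 3)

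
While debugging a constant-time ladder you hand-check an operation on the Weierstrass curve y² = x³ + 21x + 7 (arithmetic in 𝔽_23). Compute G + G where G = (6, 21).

(6, 2)

tangent at (6, 21): λ = (3·6² + 21)/(2·21) ≡ 14/19. 19⁻¹ ≡ 17 (mod 23), so λ ≡ 14·17 ≡ 8.
  x = λ² - 6 - 6 = 64 - 12 ≡ 6; y = λ·(6 - 6) - 21 ≡ 2. → (6, 2)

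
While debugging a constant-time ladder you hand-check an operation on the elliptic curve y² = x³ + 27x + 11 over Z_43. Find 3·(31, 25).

Write G = (31, 25).
Repeated addition: build up to 3G.
2G: tangent at (31, 25): λ = (3·31² + 27)/(2·25) ≡ 29/7. 7⁻¹ ≡ 37 (mod 43), so λ ≡ 29·37 ≡ 41.
  x = λ² - 31 - 31 = 1681 - 62 ≡ 28; y = λ·(31 - 28) - 25 ≡ 12. → (28, 12)
3G: (28, 12) + (31, 25). λ = (25 - 12)/(31 - 28) ≡ 13/3 mod 43. 3⁻¹ ≡ 29 (mod 43) since 3·29 = 87 ≡ 1, so λ ≡ 33.
  x = λ² - 28 - 31 = 1089 - 59 ≡ 41; y = λ·(28 - 41) - 12 ≡ 32. → (41, 32)

(41, 32)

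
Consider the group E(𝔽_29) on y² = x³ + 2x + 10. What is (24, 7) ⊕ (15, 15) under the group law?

(18, 7)

(24, 7) + (15, 15). λ = (15 - 7)/(15 - 24) ≡ 8/20 mod 29. 20⁻¹ ≡ 16 (mod 29), so λ ≡ 12.
  x = λ² - 24 - 15 = 144 - 39 ≡ 18; y = λ·(24 - 18) - 7 ≡ 7. → (18, 7)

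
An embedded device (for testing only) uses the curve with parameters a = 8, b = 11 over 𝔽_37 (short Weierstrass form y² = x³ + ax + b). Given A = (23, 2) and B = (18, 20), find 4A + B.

(25, 0)

First 4A:
Repeated addition: build up to 4A.
2A: tangent at (23, 2): λ = (3·23² + 8)/(2·2) ≡ 4/4. 4⁻¹ ≡ 28 (mod 37), so λ ≡ 4·28 ≡ 1.
  x = λ² - 23 - 23 = 1 - 46 ≡ 29; y = λ·(23 - 29) - 2 ≡ 29. → (29, 29)
3A: (29, 29) + (23, 2). λ = (2 - 29)/(23 - 29) ≡ 10/31 mod 37. 31⁻¹ ≡ 6 (mod 37) since 31·6 = 186 ≡ 1, so λ ≡ 23.
  x = λ² - 29 - 23 = 529 - 52 ≡ 33; y = λ·(29 - 33) - 29 ≡ 27. → (33, 27)
4A: (33, 27) + (23, 2). λ = (2 - 27)/(23 - 33) ≡ 12/27 mod 37. 27⁻¹ ≡ 11 (mod 37) since 27·11 = 297 ≡ 1, so λ ≡ 21.
  x = λ² - 33 - 23 = 441 - 56 ≡ 15; y = λ·(33 - 15) - 27 ≡ 18. → (15, 18)
4A = (15, 18).
Finally 4A + B:
(15, 18) + (18, 20). λ = (20 - 18)/(18 - 15) ≡ 2/3 mod 37. 3⁻¹ ≡ 25 (mod 37) since 3·25 = 75 ≡ 1, so λ ≡ 13.
  x = λ² - 15 - 18 = 169 - 33 ≡ 25; y = λ·(15 - 25) - 18 ≡ 0. → (25, 0)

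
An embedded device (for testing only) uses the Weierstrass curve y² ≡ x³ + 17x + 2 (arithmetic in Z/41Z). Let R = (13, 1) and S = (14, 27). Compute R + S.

(13, 1) + (14, 27). λ = (27 - 1)/(14 - 13) ≡ 26/1 mod 41. 1⁻¹ ≡ 1 (mod 41), so λ ≡ 26.
  x = λ² - 13 - 14 = 676 - 27 ≡ 34; y = λ·(13 - 34) - 1 ≡ 27. → (34, 27)

(34, 27)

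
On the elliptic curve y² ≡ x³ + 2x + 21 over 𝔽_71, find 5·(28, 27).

Write Q = (28, 27).
Repeated addition: build up to 5Q.
2Q: tangent at (28, 27): λ = (3·28² + 2)/(2·27) ≡ 11/54. 54⁻¹ ≡ 25 (mod 71), so λ ≡ 11·25 ≡ 62.
  x = λ² - 28 - 28 = 3844 - 56 ≡ 25; y = λ·(28 - 25) - 27 ≡ 17. → (25, 17)
3Q: (25, 17) + (28, 27). λ = (27 - 17)/(28 - 25) ≡ 10/3 mod 71. 3⁻¹ ≡ 24 (mod 71) since 3·24 = 72 ≡ 1, so λ ≡ 27.
  x = λ² - 25 - 28 = 729 - 53 ≡ 37; y = λ·(25 - 37) - 17 ≡ 14. → (37, 14)
4Q: (37, 14) + (28, 27). λ = (27 - 14)/(28 - 37) ≡ 13/62 mod 71. 62⁻¹ ≡ 63 (mod 71), so λ ≡ 38.
  x = λ² - 37 - 28 = 1444 - 65 ≡ 30; y = λ·(37 - 30) - 14 ≡ 39. → (30, 39)
5Q: (30, 39) + (28, 27). λ = (27 - 39)/(28 - 30) ≡ 59/69 mod 71. 69⁻¹ ≡ 35 (mod 71) since 69·35 = 2415 ≡ 1, so λ ≡ 6.
  x = λ² - 30 - 28 = 36 - 58 ≡ 49; y = λ·(30 - 49) - 39 ≡ 60. → (49, 60)

(49, 60)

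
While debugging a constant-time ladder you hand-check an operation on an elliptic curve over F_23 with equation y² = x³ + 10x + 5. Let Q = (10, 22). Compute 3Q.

(1, 19)

Repeated addition: build up to 3Q.
2Q: tangent at (10, 22): λ = (3·10² + 10)/(2·22) ≡ 11/21. 21⁻¹ ≡ 11 (mod 23), so λ ≡ 11·11 ≡ 6.
  x = λ² - 10 - 10 = 36 - 20 ≡ 16; y = λ·(10 - 16) - 22 ≡ 11. → (16, 11)
3Q: (16, 11) + (10, 22). λ = (22 - 11)/(10 - 16) ≡ 11/17 mod 23. 17⁻¹ ≡ 19 (mod 23) since 17·19 = 323 ≡ 1, so λ ≡ 2.
  x = λ² - 16 - 10 = 4 - 26 ≡ 1; y = λ·(16 - 1) - 11 ≡ 19. → (1, 19)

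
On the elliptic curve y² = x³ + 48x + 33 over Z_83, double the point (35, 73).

(20, 19)

tangent at (35, 73): λ = (3·35² + 48)/(2·73) ≡ 71/63. 63⁻¹ ≡ 29 (mod 83), so λ ≡ 71·29 ≡ 67.
  x = λ² - 35 - 35 = 4489 - 70 ≡ 20; y = λ·(35 - 20) - 73 ≡ 19. → (20, 19)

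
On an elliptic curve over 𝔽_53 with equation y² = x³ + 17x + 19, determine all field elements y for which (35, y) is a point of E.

x³ + 17x + 19 = 43489 ≡ 29 (mod 53).
Square roots of 29 mod 53: 20 and 33 (since 20² = 400 ≡ 29).

20, 33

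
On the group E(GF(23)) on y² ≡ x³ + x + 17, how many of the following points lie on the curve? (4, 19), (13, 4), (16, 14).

2

(4, 19): 19² ≡ 16, rhs ≡ 16 → on.
(13, 4): 4² ≡ 16, rhs ≡ 19 → off.
(16, 14): 14² ≡ 12, rhs ≡ 12 → on.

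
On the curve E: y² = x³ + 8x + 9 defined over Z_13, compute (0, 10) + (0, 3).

O

The two points share x = 0 and their y-coordinates satisfy 10 + 3 ≡ 0 (mod 13), so they are inverses. Their sum is O.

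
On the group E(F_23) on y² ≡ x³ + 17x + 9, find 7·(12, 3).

Write P = (12, 3).
Double-and-add on 7 = (111)₂. Start with P = (12, 3) for the leading 1-bit.
double: tangent at (12, 3): λ = (3·12² + 17)/(2·3) ≡ 12/6. 6⁻¹ ≡ 4 (mod 23), so λ ≡ 12·4 ≡ 2.
  x = λ² - 12 - 12 = 4 - 24 ≡ 3; y = λ·(12 - 3) - 3 ≡ 15. → (3, 15)
add P: (3, 15) + (12, 3). λ = (3 - 15)/(12 - 3) ≡ 11/9 mod 23. 9⁻¹ ≡ 18 (mod 23), so λ ≡ 14.
  x = λ² - 3 - 12 = 196 - 15 ≡ 20; y = λ·(3 - 20) - 15 ≡ 0. → (20, 0)
double: (20, 0) + (20, 0): same x and y₁ ≡ -y₂, so the sum is O.
add P: O + (12, 3) = (12, 3) (identity).

(12, 3)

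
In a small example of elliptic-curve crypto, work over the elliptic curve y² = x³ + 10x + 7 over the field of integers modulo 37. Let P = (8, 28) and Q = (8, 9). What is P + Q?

O

The two points share x = 8 and their y-coordinates satisfy 28 + 9 ≡ 0 (mod 37), so they are inverses. Their sum is ∞.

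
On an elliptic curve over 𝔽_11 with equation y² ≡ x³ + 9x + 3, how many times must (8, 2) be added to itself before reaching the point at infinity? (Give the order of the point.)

2P: tangent at (8, 2): λ = (3·8² + 9)/(2·2) ≡ 3/4. 4⁻¹ ≡ 3 (mod 11), so λ ≡ 3·3 ≡ 9.
  x = λ² - 8 - 8 = 81 - 16 ≡ 10; y = λ·(8 - 10) - 2 ≡ 2. → (10, 2)
3P: (10, 2) + (8, 2). λ = (2 - 2)/(8 - 10) ≡ 0/9 mod 11. 9⁻¹ ≡ 5 (mod 11), so λ ≡ 0.
  x = λ² - 10 - 8 = 0 - 18 ≡ 4; y = λ·(10 - 4) - 2 ≡ 9. → (4, 9)
4P: (4, 9) + (8, 2). λ = (2 - 9)/(8 - 4) ≡ 4/4 mod 11. 4⁻¹ ≡ 3 (mod 11), so λ ≡ 1.
  x = λ² - 4 - 8 = 1 - 12 ≡ 0; y = λ·(4 - 0) - 9 ≡ 6. → (0, 6)
5P: (0, 6) + (8, 2). λ = (2 - 6)/(8 - 0) ≡ 7/8 mod 11. 8⁻¹ ≡ 7 (mod 11) since 8·7 = 56 ≡ 1, so λ ≡ 5.
  x = λ² - 0 - 8 = 25 - 8 ≡ 6; y = λ·(0 - 6) - 6 ≡ 8. → (6, 8)
6P: (6, 8) + (8, 2). λ = (2 - 8)/(8 - 6) ≡ 5/2 mod 11. 2⁻¹ ≡ 6 (mod 11) since 2·6 = 12 ≡ 1, so λ ≡ 8.
  x = λ² - 6 - 8 = 64 - 14 ≡ 6; y = λ·(6 - 6) - 8 ≡ 3. → (6, 3)
7P: (6, 3) + (8, 2). λ = (2 - 3)/(8 - 6) ≡ 10/2 mod 11. 2⁻¹ ≡ 6 (mod 11) since 2·6 = 12 ≡ 1, so λ ≡ 5.
  x = λ² - 6 - 8 = 25 - 14 ≡ 0; y = λ·(6 - 0) - 3 ≡ 5. → (0, 5)
8P: (0, 5) + (8, 2). λ = (2 - 5)/(8 - 0) ≡ 8/8 mod 11. 8⁻¹ ≡ 7 (mod 11), so λ ≡ 1.
  x = λ² - 0 - 8 = 1 - 8 ≡ 4; y = λ·(0 - 4) - 5 ≡ 2. → (4, 2)
9P: (4, 2) + (8, 2). λ = (2 - 2)/(8 - 4) ≡ 0/4 mod 11. 4⁻¹ ≡ 3 (mod 11), so λ ≡ 0.
  x = λ² - 4 - 8 = 0 - 12 ≡ 10; y = λ·(4 - 10) - 2 ≡ 9. → (10, 9)
10P: (10, 9) + (8, 2). λ = (2 - 9)/(8 - 10) ≡ 4/9 mod 11. 9⁻¹ ≡ 5 (mod 11), so λ ≡ 9.
  x = λ² - 10 - 8 = 81 - 18 ≡ 8; y = λ·(10 - 8) - 9 ≡ 9. → (8, 9)
11P: (8, 9) + (8, 2): same x and y₁ ≡ -y₂, so the sum is the point at infinity.
11P = the point at infinity, so the order is 11.

11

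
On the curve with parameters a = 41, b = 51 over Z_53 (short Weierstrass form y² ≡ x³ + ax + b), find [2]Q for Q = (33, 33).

tangent at (33, 33): λ = (3·33² + 41)/(2·33) ≡ 22/13. 13⁻¹ ≡ 49 (mod 53), so λ ≡ 22·49 ≡ 18.
  x = λ² - 33 - 33 = 324 - 66 ≡ 46; y = λ·(33 - 46) - 33 ≡ 51. → (46, 51)

(46, 51)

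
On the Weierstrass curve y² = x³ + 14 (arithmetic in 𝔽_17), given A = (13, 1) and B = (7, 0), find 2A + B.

(13, 16)

First 2A:
Repeated addition: build up to 2A.
2A: tangent at (13, 1): λ = (3·13² + 0)/(2·1) ≡ 14/2. 2⁻¹ ≡ 9 (mod 17) since 2·9 = 18 ≡ 1, so λ ≡ 14·9 ≡ 7.
  x = λ² - 13 - 13 = 49 - 26 ≡ 6; y = λ·(13 - 6) - 1 ≡ 14. → (6, 14)
2A = (6, 14).
Finally 2A + B:
(6, 14) + (7, 0). λ = (0 - 14)/(7 - 6) ≡ 3/1 mod 17. 1⁻¹ ≡ 1 (mod 17) since 1·1 = 1 ≡ 1, so λ ≡ 3.
  x = λ² - 6 - 7 = 9 - 13 ≡ 13; y = λ·(6 - 13) - 14 ≡ 16. → (13, 16)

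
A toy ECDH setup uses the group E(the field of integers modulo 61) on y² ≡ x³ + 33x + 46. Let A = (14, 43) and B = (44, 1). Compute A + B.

(44, 60)

(14, 43) + (44, 1). λ = (1 - 43)/(44 - 14) ≡ 19/30 mod 61. 30⁻¹ ≡ 59 (mod 61), so λ ≡ 23.
  x = λ² - 14 - 44 = 529 - 58 ≡ 44; y = λ·(14 - 44) - 43 ≡ 60. → (44, 60)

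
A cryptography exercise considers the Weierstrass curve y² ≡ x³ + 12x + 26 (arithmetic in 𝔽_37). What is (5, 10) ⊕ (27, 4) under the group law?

(5, 10) + (27, 4). λ = (4 - 10)/(27 - 5) ≡ 31/22 mod 37. 22⁻¹ ≡ 32 (mod 37), so λ ≡ 30.
  x = λ² - 5 - 27 = 900 - 32 ≡ 17; y = λ·(5 - 17) - 10 ≡ 0. → (17, 0)

(17, 0)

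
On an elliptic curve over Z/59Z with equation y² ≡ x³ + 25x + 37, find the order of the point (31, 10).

2P: tangent at (31, 10): λ = (3·31² + 25)/(2·10) ≡ 17/20. 20⁻¹ ≡ 3 (mod 59), so λ ≡ 17·3 ≡ 51.
  x = λ² - 31 - 31 = 2601 - 62 ≡ 2; y = λ·(31 - 2) - 10 ≡ 53. → (2, 53)
3P: (2, 53) + (31, 10). λ = (10 - 53)/(31 - 2) ≡ 16/29 mod 59. 29⁻¹ ≡ 57 (mod 59) since 29·57 = 1653 ≡ 1, so λ ≡ 27.
  x = λ² - 2 - 31 = 729 - 33 ≡ 47; y = λ·(2 - 47) - 53 ≡ 30. → (47, 30)
4P: (47, 30) + (31, 10). λ = (10 - 30)/(31 - 47) ≡ 39/43 mod 59. 43⁻¹ ≡ 11 (mod 59) since 43·11 = 473 ≡ 1, so λ ≡ 16.
  x = λ² - 47 - 31 = 256 - 78 ≡ 1; y = λ·(47 - 1) - 30 ≡ 57. → (1, 57)
5P: (1, 57) + (31, 10). λ = (10 - 57)/(31 - 1) ≡ 12/30 mod 59. 30⁻¹ ≡ 2 (mod 59) since 30·2 = 60 ≡ 1, so λ ≡ 24.
  x = λ² - 1 - 31 = 576 - 32 ≡ 13; y = λ·(1 - 13) - 57 ≡ 9. → (13, 9)
6P: (13, 9) + (31, 10). λ = (10 - 9)/(31 - 13) ≡ 1/18 mod 59. 18⁻¹ ≡ 23 (mod 59), so λ ≡ 23.
  x = λ² - 13 - 31 = 529 - 44 ≡ 13; y = λ·(13 - 13) - 9 ≡ 50. → (13, 50)
7P: (13, 50) + (31, 10). λ = (10 - 50)/(31 - 13) ≡ 19/18 mod 59. 18⁻¹ ≡ 23 (mod 59) since 18·23 = 414 ≡ 1, so λ ≡ 24.
  x = λ² - 13 - 31 = 576 - 44 ≡ 1; y = λ·(13 - 1) - 50 ≡ 2. → (1, 2)
8P: (1, 2) + (31, 10). λ = (10 - 2)/(31 - 1) ≡ 8/30 mod 59. 30⁻¹ ≡ 2 (mod 59), so λ ≡ 16.
  x = λ² - 1 - 31 = 256 - 32 ≡ 47; y = λ·(1 - 47) - 2 ≡ 29. → (47, 29)
9P: (47, 29) + (31, 10). λ = (10 - 29)/(31 - 47) ≡ 40/43 mod 59. 43⁻¹ ≡ 11 (mod 59) since 43·11 = 473 ≡ 1, so λ ≡ 27.
  x = λ² - 47 - 31 = 729 - 78 ≡ 2; y = λ·(47 - 2) - 29 ≡ 6. → (2, 6)
10P: (2, 6) + (31, 10). λ = (10 - 6)/(31 - 2) ≡ 4/29 mod 59. 29⁻¹ ≡ 57 (mod 59), so λ ≡ 51.
  x = λ² - 2 - 31 = 2601 - 33 ≡ 31; y = λ·(2 - 31) - 6 ≡ 49. → (31, 49)
11P: (31, 49) + (31, 10): same x and y₁ ≡ -y₂, so the sum is ∞.
11P = ∞, so the order is 11.

11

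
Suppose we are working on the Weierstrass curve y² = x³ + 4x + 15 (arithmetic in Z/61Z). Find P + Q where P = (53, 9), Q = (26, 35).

(21, 37)

(53, 9) + (26, 35). λ = (35 - 9)/(26 - 53) ≡ 26/34 mod 61. 34⁻¹ ≡ 9 (mod 61) since 34·9 = 306 ≡ 1, so λ ≡ 51.
  x = λ² - 53 - 26 = 2601 - 79 ≡ 21; y = λ·(53 - 21) - 9 ≡ 37. → (21, 37)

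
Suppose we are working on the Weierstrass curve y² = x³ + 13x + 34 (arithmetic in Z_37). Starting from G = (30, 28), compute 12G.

Double-and-add on 12 = (1100)₂. Start with G = (30, 28) for the leading 1-bit.
double: tangent at (30, 28): λ = (3·30² + 13)/(2·28) ≡ 12/19. 19⁻¹ ≡ 2 (mod 37), so λ ≡ 12·2 ≡ 24.
  x = λ² - 30 - 30 = 576 - 60 ≡ 35; y = λ·(30 - 35) - 28 ≡ 0. → (35, 0)
add G: (35, 0) + (30, 28). λ = (28 - 0)/(30 - 35) ≡ 28/32 mod 37. 32⁻¹ ≡ 22 (mod 37), so λ ≡ 24.
  x = λ² - 35 - 30 = 576 - 65 ≡ 30; y = λ·(35 - 30) - 0 ≡ 9. → (30, 9)
double: tangent at (30, 9): λ = (3·30² + 13)/(2·9) ≡ 12/18. 18⁻¹ ≡ 35 (mod 37) since 18·35 = 630 ≡ 1, so λ ≡ 12·35 ≡ 13.
  x = λ² - 30 - 30 = 169 - 60 ≡ 35; y = λ·(30 - 35) - 9 ≡ 0. → (35, 0)
double: (35, 0) + (35, 0): same x and y₁ ≡ -y₂, so the sum is O.

O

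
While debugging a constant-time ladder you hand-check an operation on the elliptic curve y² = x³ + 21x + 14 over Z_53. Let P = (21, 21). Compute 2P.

tangent at (21, 21): λ = (3·21² + 21)/(2·21) ≡ 19/42. 42⁻¹ ≡ 24 (mod 53), so λ ≡ 19·24 ≡ 32.
  x = λ² - 21 - 21 = 1024 - 42 ≡ 28; y = λ·(21 - 28) - 21 ≡ 20. → (28, 20)

(28, 20)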